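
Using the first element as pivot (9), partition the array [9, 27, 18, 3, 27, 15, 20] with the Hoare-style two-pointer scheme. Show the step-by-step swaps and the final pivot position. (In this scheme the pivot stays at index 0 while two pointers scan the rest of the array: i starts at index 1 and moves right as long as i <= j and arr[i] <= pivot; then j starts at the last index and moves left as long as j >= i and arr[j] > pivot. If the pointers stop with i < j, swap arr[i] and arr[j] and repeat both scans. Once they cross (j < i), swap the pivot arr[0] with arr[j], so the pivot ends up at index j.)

Hoare-style two-pointer partition with pivot = 9:

Initial array: [9, 27, 18, 3, 27, 15, 20]

Pointers start at i = 1, j = 6.
i stops at index 1 (arr[1]=27 > 9), j stops at index 3 (arr[3]=3 <= 9): swap arr[1] and arr[3], array becomes [9, 3, 18, 27, 27, 15, 20]
i ends at 2, j ends at 1: the pointers have crossed (j < i), so scanning stops.

Swap pivot arr[0] with arr[1] to place pivot at position 1: [3, 9, 18, 27, 27, 15, 20]
Pivot position: 1

After partitioning with pivot 9, the array becomes [3, 9, 18, 27, 27, 15, 20]. The pivot is placed at index 1. All elements to the left of the pivot are <= 9, and all elements to the right are > 9.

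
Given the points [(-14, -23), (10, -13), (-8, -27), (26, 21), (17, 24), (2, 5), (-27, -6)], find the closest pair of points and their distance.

Computing all pairwise distances among 7 points:

d((-14, -23), (10, -13)) = 26.0
d((-14, -23), (-8, -27)) = 7.2111 <-- minimum
d((-14, -23), (26, 21)) = 59.4643
d((-14, -23), (17, 24)) = 56.3028
d((-14, -23), (2, 5)) = 32.249
d((-14, -23), (-27, -6)) = 21.4009
d((10, -13), (-8, -27)) = 22.8035
d((10, -13), (26, 21)) = 37.5766
d((10, -13), (17, 24)) = 37.6563
d((10, -13), (2, 5)) = 19.6977
d((10, -13), (-27, -6)) = 37.6563
d((-8, -27), (26, 21)) = 58.8218
d((-8, -27), (17, 24)) = 56.7979
d((-8, -27), (2, 5)) = 33.5261
d((-8, -27), (-27, -6)) = 28.3196
d((26, 21), (17, 24)) = 9.4868
d((26, 21), (2, 5)) = 28.8444
d((26, 21), (-27, -6)) = 59.4811
d((17, 24), (2, 5)) = 24.2074
d((17, 24), (-27, -6)) = 53.2541
d((2, 5), (-27, -6)) = 31.0161

Closest pair: (-14, -23) and (-8, -27) with distance 7.2111

The closest pair is (-14, -23) and (-8, -27) with Euclidean distance 7.2111. For 7 points, brute-force pairwise comparison is shown above. For large n, the divide-and-conquer algorithm (sort by x, recurse on halves, check the dividing strip) achieves O(n log n).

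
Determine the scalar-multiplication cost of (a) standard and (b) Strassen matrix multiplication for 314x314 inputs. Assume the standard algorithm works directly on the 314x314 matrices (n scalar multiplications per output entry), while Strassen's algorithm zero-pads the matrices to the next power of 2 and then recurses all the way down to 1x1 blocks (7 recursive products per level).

Matrix multiplication for 314x314 matrices:

Strassen's algorithm requires power-of-2 dimensions. Pad 314x314 to 512x512 (next power of 2).

Standard algorithm: 314^3 = 30959144 multiplications
Strassen's algorithm: 7^(log2(512)) = 7^9 = 40353607 multiplications
Difference: 30959144 - 40353607 = -9394463 (Strassen uses MORE here due to padding overhead — for small or just-over-power-of-2 n, padding can outweigh the per-level savings)

Standard: 30959144 multiplications (314^3). Strassen: 40353607 multiplications (7^9, after padding to 512x512). Strassen reduces 8 recursive multiplications to 7 at each level.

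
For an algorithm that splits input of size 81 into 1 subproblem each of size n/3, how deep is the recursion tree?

For divide and conquer with division factor 3:

Problem sizes at each level:
Level 0: 81
Level 1: 27
Level 2: 9
Level 3: 3
Level 4: 1

The root is level 0 and the size-1 base case is level 4 (the tree spans levels 0 through 4, i.e. 5 levels counting the root), so the depth is the number of divisions: log_3(81) = 4

The recursion tree depth is log_3(81) = 4. At each level, the problem size is divided by 3, so it takes 4 divisions to reduce to a base case of size 1. The algorithm makes 1 recursive call at each level.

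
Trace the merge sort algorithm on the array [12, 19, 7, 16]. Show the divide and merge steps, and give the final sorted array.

Merge sort trace:

Split: [12, 19, 7, 16] -> [12, 19] and [7, 16]
  Split: [12, 19] -> [12] and [19]
  Merge: [12] + [19] -> [12, 19]
  Split: [7, 16] -> [7] and [16]
  Merge: [7] + [16] -> [7, 16]
Merge: [12, 19] + [7, 16] -> [7, 12, 16, 19]

Final sorted array: [7, 12, 16, 19]

The merge sort proceeds by recursively splitting the array and merging sorted halves.
After all merges, the sorted array is [7, 12, 16, 19].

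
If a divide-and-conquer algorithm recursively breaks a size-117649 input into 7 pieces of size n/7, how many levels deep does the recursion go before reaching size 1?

For divide and conquer with division factor 7:

Problem sizes at each level:
Level 0: 117649
Level 1: 16807
Level 2: 2401
Level 3: 343
Level 4: 49
Level 5: 7
Level 6: 1

The root is level 0 and the size-1 base case is level 6 (the tree spans levels 0 through 6, i.e. 7 levels counting the root), so the depth is the number of divisions: log_7(117649) = 6

The recursion tree depth is log_7(117649) = 6. At each level, the problem size is divided by 7, so it takes 6 divisions to reduce to a base case of size 1. The algorithm makes 7 recursive calls at each level.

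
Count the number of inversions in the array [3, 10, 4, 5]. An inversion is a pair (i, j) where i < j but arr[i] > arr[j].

Finding inversions in [3, 10, 4, 5]:

(1, 2): arr[1]=10 > arr[2]=4
(1, 3): arr[1]=10 > arr[3]=5

Total inversions: 2

The array has 2 inversion(s): (1,2), (1,3). Each pair (i,j) satisfies i < j and arr[i] > arr[j].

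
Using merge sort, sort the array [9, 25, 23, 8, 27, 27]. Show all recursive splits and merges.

Merge sort trace:

Split: [9, 25, 23, 8, 27, 27] -> [9, 25, 23] and [8, 27, 27]
  Split: [9, 25, 23] -> [9] and [25, 23]
    Split: [25, 23] -> [25] and [23]
    Merge: [25] + [23] -> [23, 25]
  Merge: [9] + [23, 25] -> [9, 23, 25]
  Split: [8, 27, 27] -> [8] and [27, 27]
    Split: [27, 27] -> [27] and [27]
    Merge: [27] + [27] -> [27, 27]
  Merge: [8] + [27, 27] -> [8, 27, 27]
Merge: [9, 23, 25] + [8, 27, 27] -> [8, 9, 23, 25, 27, 27]

Final sorted array: [8, 9, 23, 25, 27, 27]

The merge sort proceeds by recursively splitting the array and merging sorted halves.
After all merges, the sorted array is [8, 9, 23, 25, 27, 27].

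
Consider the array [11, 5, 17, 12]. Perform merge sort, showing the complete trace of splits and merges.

Merge sort trace:

Split: [11, 5, 17, 12] -> [11, 5] and [17, 12]
  Split: [11, 5] -> [11] and [5]
  Merge: [11] + [5] -> [5, 11]
  Split: [17, 12] -> [17] and [12]
  Merge: [17] + [12] -> [12, 17]
Merge: [5, 11] + [12, 17] -> [5, 11, 12, 17]

Final sorted array: [5, 11, 12, 17]

The merge sort proceeds by recursively splitting the array and merging sorted halves.
After all merges, the sorted array is [5, 11, 12, 17].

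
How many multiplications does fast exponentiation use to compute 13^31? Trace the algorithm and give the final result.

Computing 13^31 by squaring (build up from 13^1; each line after the first costs one multiplication):

13^1 = 13
13^2 = (13^1)^2 = 13^2 = 169
13^3 = 13 * 13^2 = 13 * 169 = 2197
13^6 = (13^3)^2 = 2197^2 = 4826809
13^7 = 13 * 13^6 = 13 * 4826809 = 62748517
13^14 = (13^7)^2 = 62748517^2 = 3937376385699289
13^15 = 13 * 13^14 = 13 * 3937376385699289 = 51185893014090757
13^30 = (13^15)^2 = 51185893014090757^2 = 2619995643649944960380551432833049
13^31 = 13 * 13^30 = 13 * 2619995643649944960380551432833049 = 34059943367449284484947168626829637

Result: 34059943367449284484947168626829637
Multiplications needed: 8 (8 lines after 13^1)

13^31 = 34059943367449284484947168626829637. Using exponentiation by squaring, this requires 8 multiplications. The key idea: if the exponent is even, square the half-power; if odd, multiply by the base once.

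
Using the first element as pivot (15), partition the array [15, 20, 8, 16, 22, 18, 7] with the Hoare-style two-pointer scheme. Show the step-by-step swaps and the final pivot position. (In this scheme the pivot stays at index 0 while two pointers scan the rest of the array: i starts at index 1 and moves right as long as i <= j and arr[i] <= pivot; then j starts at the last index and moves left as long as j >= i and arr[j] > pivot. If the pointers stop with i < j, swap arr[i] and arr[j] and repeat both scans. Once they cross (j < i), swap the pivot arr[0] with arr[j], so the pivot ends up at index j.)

Hoare-style two-pointer partition with pivot = 15:

Initial array: [15, 20, 8, 16, 22, 18, 7]

Pointers start at i = 1, j = 6.
i stops at index 1 (arr[1]=20 > 15), j stops at index 6 (arr[6]=7 <= 15): swap arr[1] and arr[6], array becomes [15, 7, 8, 16, 22, 18, 20]
i ends at 3, j ends at 2: the pointers have crossed (j < i), so scanning stops.

Swap pivot arr[0] with arr[2] to place pivot at position 2: [8, 7, 15, 16, 22, 18, 20]
Pivot position: 2

After partitioning with pivot 15, the array becomes [8, 7, 15, 16, 22, 18, 20]. The pivot is placed at index 2. All elements to the left of the pivot are <= 15, and all elements to the right are > 15.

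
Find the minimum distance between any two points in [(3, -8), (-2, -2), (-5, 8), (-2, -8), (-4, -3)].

Computing all pairwise distances among 5 points:

d((3, -8), (-2, -2)) = 7.8102
d((3, -8), (-5, 8)) = 17.8885
d((3, -8), (-2, -8)) = 5.0
d((3, -8), (-4, -3)) = 8.6023
d((-2, -2), (-5, 8)) = 10.4403
d((-2, -2), (-2, -8)) = 6.0
d((-2, -2), (-4, -3)) = 2.2361 <-- minimum
d((-5, 8), (-2, -8)) = 16.2788
d((-5, 8), (-4, -3)) = 11.0454
d((-2, -8), (-4, -3)) = 5.3852

Closest pair: (-2, -2) and (-4, -3) with distance 2.2361

The closest pair is (-2, -2) and (-4, -3) with Euclidean distance 2.2361. For 5 points, brute-force pairwise comparison is shown above. For large n, the divide-and-conquer algorithm (sort by x, recurse on halves, check the dividing strip) achieves O(n log n).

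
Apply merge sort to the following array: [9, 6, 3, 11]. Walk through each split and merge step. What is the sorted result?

Merge sort trace:

Split: [9, 6, 3, 11] -> [9, 6] and [3, 11]
  Split: [9, 6] -> [9] and [6]
  Merge: [9] + [6] -> [6, 9]
  Split: [3, 11] -> [3] and [11]
  Merge: [3] + [11] -> [3, 11]
Merge: [6, 9] + [3, 11] -> [3, 6, 9, 11]

Final sorted array: [3, 6, 9, 11]

The merge sort proceeds by recursively splitting the array and merging sorted halves.
After all merges, the sorted array is [3, 6, 9, 11].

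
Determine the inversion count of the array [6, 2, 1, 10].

Finding inversions in [6, 2, 1, 10]:

(0, 1): arr[0]=6 > arr[1]=2
(0, 2): arr[0]=6 > arr[2]=1
(1, 2): arr[1]=2 > arr[2]=1

Total inversions: 3

The array has 3 inversion(s): (0,1), (0,2), (1,2). Each pair (i,j) satisfies i < j and arr[i] > arr[j].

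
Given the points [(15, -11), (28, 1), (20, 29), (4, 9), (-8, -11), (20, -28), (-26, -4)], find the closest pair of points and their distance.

Computing all pairwise distances among 7 points:

d((15, -11), (28, 1)) = 17.6918 <-- minimum
d((15, -11), (20, 29)) = 40.3113
d((15, -11), (4, 9)) = 22.8254
d((15, -11), (-8, -11)) = 23.0
d((15, -11), (20, -28)) = 17.72
d((15, -11), (-26, -4)) = 41.5933
d((28, 1), (20, 29)) = 29.1204
d((28, 1), (4, 9)) = 25.2982
d((28, 1), (-8, -11)) = 37.9473
d((28, 1), (20, -28)) = 30.0832
d((28, 1), (-26, -4)) = 54.231
d((20, 29), (4, 9)) = 25.6125
d((20, 29), (-8, -11)) = 48.8262
d((20, 29), (20, -28)) = 57.0
d((20, 29), (-26, -4)) = 56.6127
d((4, 9), (-8, -11)) = 23.3238
d((4, 9), (20, -28)) = 40.3113
d((4, 9), (-26, -4)) = 32.6956
d((-8, -11), (20, -28)) = 32.7567
d((-8, -11), (-26, -4)) = 19.3132
d((20, -28), (-26, -4)) = 51.8845

Closest pair: (15, -11) and (28, 1) with distance 17.6918

The closest pair is (15, -11) and (28, 1) with Euclidean distance 17.6918. For 7 points, brute-force pairwise comparison is shown above. For large n, the divide-and-conquer algorithm (sort by x, recurse on halves, check the dividing strip) achieves O(n log n).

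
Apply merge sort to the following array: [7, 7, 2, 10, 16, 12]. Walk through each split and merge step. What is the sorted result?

Merge sort trace:

Split: [7, 7, 2, 10, 16, 12] -> [7, 7, 2] and [10, 16, 12]
  Split: [7, 7, 2] -> [7] and [7, 2]
    Split: [7, 2] -> [7] and [2]
    Merge: [7] + [2] -> [2, 7]
  Merge: [7] + [2, 7] -> [2, 7, 7]
  Split: [10, 16, 12] -> [10] and [16, 12]
    Split: [16, 12] -> [16] and [12]
    Merge: [16] + [12] -> [12, 16]
  Merge: [10] + [12, 16] -> [10, 12, 16]
Merge: [2, 7, 7] + [10, 12, 16] -> [2, 7, 7, 10, 12, 16]

Final sorted array: [2, 7, 7, 10, 12, 16]

The merge sort proceeds by recursively splitting the array and merging sorted halves.
After all merges, the sorted array is [2, 7, 7, 10, 12, 16].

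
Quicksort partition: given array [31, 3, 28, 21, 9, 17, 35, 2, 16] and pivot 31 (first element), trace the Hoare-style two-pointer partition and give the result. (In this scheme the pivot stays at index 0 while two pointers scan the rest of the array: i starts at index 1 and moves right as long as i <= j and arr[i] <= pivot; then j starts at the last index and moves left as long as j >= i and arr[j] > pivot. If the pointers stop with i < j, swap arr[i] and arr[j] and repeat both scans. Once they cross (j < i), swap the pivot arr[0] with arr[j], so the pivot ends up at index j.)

Hoare-style two-pointer partition with pivot = 31:

Initial array: [31, 3, 28, 21, 9, 17, 35, 2, 16]

Pointers start at i = 1, j = 8.
i stops at index 6 (arr[6]=35 > 31), j stops at index 8 (arr[8]=16 <= 31): swap arr[6] and arr[8], array becomes [31, 3, 28, 21, 9, 17, 16, 2, 35]
i ends at 8, j ends at 7: the pointers have crossed (j < i), so scanning stops.

Swap pivot arr[0] with arr[7] to place pivot at position 7: [2, 3, 28, 21, 9, 17, 16, 31, 35]
Pivot position: 7

After partitioning with pivot 31, the array becomes [2, 3, 28, 21, 9, 17, 16, 31, 35]. The pivot is placed at index 7. All elements to the left of the pivot are <= 31, and all elements to the right are > 31.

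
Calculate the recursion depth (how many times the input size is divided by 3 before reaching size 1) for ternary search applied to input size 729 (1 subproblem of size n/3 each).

For divide and conquer with division factor 3:

Problem sizes at each level:
Level 0: 729
Level 1: 243
Level 2: 81
Level 3: 27
Level 4: 9
Level 5: 3
Level 6: 1

The root is level 0 and the size-1 base case is level 6 (the tree spans levels 0 through 6, i.e. 7 levels counting the root), so the depth is the number of divisions: log_3(729) = 6

The recursion tree depth is log_3(729) = 6. At each level, the problem size is divided by 3, so it takes 6 divisions to reduce to a base case of size 1. The algorithm makes 1 recursive call at each level.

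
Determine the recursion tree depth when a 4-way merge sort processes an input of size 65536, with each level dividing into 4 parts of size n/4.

For divide and conquer with division factor 4:

Problem sizes at each level:
Level 0: 65536
Level 1: 16384
Level 2: 4096
Level 3: 1024
Level 4: 256
Level 5: 64
Level 6: 16
Level 7: 4
Level 8: 1

The root is level 0 and the size-1 base case is level 8 (the tree spans levels 0 through 8, i.e. 9 levels counting the root), so the depth is the number of divisions: log_4(65536) = 8

The recursion tree depth is log_4(65536) = 8. At each level, the problem size is divided by 4, so it takes 8 divisions to reduce to a base case of size 1. The algorithm makes 4 recursive calls at each level.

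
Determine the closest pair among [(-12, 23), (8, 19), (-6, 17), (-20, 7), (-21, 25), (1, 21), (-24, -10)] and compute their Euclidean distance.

Computing all pairwise distances among 7 points:

d((-12, 23), (8, 19)) = 20.3961
d((-12, 23), (-6, 17)) = 8.4853
d((-12, 23), (-20, 7)) = 17.8885
d((-12, 23), (-21, 25)) = 9.2195
d((-12, 23), (1, 21)) = 13.1529
d((-12, 23), (-24, -10)) = 35.1141
d((8, 19), (-6, 17)) = 14.1421
d((8, 19), (-20, 7)) = 30.4631
d((8, 19), (-21, 25)) = 29.6142
d((8, 19), (1, 21)) = 7.2801 <-- minimum
d((8, 19), (-24, -10)) = 43.1856
d((-6, 17), (-20, 7)) = 17.2047
d((-6, 17), (-21, 25)) = 17.0
d((-6, 17), (1, 21)) = 8.0623
d((-6, 17), (-24, -10)) = 32.45
d((-20, 7), (-21, 25)) = 18.0278
d((-20, 7), (1, 21)) = 25.2389
d((-20, 7), (-24, -10)) = 17.4642
d((-21, 25), (1, 21)) = 22.3607
d((-21, 25), (-24, -10)) = 35.1283
d((1, 21), (-24, -10)) = 39.8246

Closest pair: (8, 19) and (1, 21) with distance 7.2801

The closest pair is (8, 19) and (1, 21) with Euclidean distance 7.2801. For 7 points, brute-force pairwise comparison is shown above. For large n, the divide-and-conquer algorithm (sort by x, recurse on halves, check the dividing strip) achieves O(n log n).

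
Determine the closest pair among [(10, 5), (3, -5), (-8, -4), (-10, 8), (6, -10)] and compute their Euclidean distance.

Computing all pairwise distances among 5 points:

d((10, 5), (3, -5)) = 12.2066
d((10, 5), (-8, -4)) = 20.1246
d((10, 5), (-10, 8)) = 20.2237
d((10, 5), (6, -10)) = 15.5242
d((3, -5), (-8, -4)) = 11.0454
d((3, -5), (-10, 8)) = 18.3848
d((3, -5), (6, -10)) = 5.831 <-- minimum
d((-8, -4), (-10, 8)) = 12.1655
d((-8, -4), (6, -10)) = 15.2315
d((-10, 8), (6, -10)) = 24.0832

Closest pair: (3, -5) and (6, -10) with distance 5.831

The closest pair is (3, -5) and (6, -10) with Euclidean distance 5.831. For 5 points, brute-force pairwise comparison is shown above. For large n, the divide-and-conquer algorithm (sort by x, recurse on halves, check the dividing strip) achieves O(n log n).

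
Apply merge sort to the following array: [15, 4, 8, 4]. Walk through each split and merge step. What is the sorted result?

Merge sort trace:

Split: [15, 4, 8, 4] -> [15, 4] and [8, 4]
  Split: [15, 4] -> [15] and [4]
  Merge: [15] + [4] -> [4, 15]
  Split: [8, 4] -> [8] and [4]
  Merge: [8] + [4] -> [4, 8]
Merge: [4, 15] + [4, 8] -> [4, 4, 8, 15]

Final sorted array: [4, 4, 8, 15]

The merge sort proceeds by recursively splitting the array and merging sorted halves.
After all merges, the sorted array is [4, 4, 8, 15].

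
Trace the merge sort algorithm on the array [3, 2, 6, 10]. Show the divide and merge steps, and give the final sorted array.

Merge sort trace:

Split: [3, 2, 6, 10] -> [3, 2] and [6, 10]
  Split: [3, 2] -> [3] and [2]
  Merge: [3] + [2] -> [2, 3]
  Split: [6, 10] -> [6] and [10]
  Merge: [6] + [10] -> [6, 10]
Merge: [2, 3] + [6, 10] -> [2, 3, 6, 10]

Final sorted array: [2, 3, 6, 10]

The merge sort proceeds by recursively splitting the array and merging sorted halves.
After all merges, the sorted array is [2, 3, 6, 10].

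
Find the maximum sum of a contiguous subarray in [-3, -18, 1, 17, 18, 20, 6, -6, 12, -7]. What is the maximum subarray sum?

Using Kadane's algorithm on [-3, -18, 1, 17, 18, 20, 6, -6, 12, -7]:

Scanning through the array:
Position 1 (value -18): max_ending_here = -18, max_so_far = -3
Position 2 (value 1): max_ending_here = 1, max_so_far = 1
Position 3 (value 17): max_ending_here = 18, max_so_far = 18
Position 4 (value 18): max_ending_here = 36, max_so_far = 36
Position 5 (value 20): max_ending_here = 56, max_so_far = 56
Position 6 (value 6): max_ending_here = 62, max_so_far = 62
Position 7 (value -6): max_ending_here = 56, max_so_far = 62
Position 8 (value 12): max_ending_here = 68, max_so_far = 68
Position 9 (value -7): max_ending_here = 61, max_so_far = 68

Maximum subarray: [1, 17, 18, 20, 6, -6, 12]
Maximum sum: 68

The maximum subarray is [1, 17, 18, 20, 6, -6, 12] with sum 68. This subarray runs from index 2 to index 8.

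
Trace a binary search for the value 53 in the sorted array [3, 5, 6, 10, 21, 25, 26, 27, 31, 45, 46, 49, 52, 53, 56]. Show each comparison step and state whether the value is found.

Binary search for 53 in [3, 5, 6, 10, 21, 25, 26, 27, 31, 45, 46, 49, 52, 53, 56]:

lo=0, hi=14, mid=7, arr[mid]=27 -> 27 < 53, search right half
lo=8, hi=14, mid=11, arr[mid]=49 -> 49 < 53, search right half
lo=12, hi=14, mid=13, arr[mid]=53 -> Found target at index 13!

Binary search finds 53 at index 13 after 3 comparisons. The search repeatedly halves the search space by comparing with the middle element.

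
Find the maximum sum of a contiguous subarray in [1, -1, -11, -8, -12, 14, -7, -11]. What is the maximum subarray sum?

Using Kadane's algorithm on [1, -1, -11, -8, -12, 14, -7, -11]:

Scanning through the array:
Position 1 (value -1): max_ending_here = 0, max_so_far = 1
Position 2 (value -11): max_ending_here = -11, max_so_far = 1
Position 3 (value -8): max_ending_here = -8, max_so_far = 1
Position 4 (value -12): max_ending_here = -12, max_so_far = 1
Position 5 (value 14): max_ending_here = 14, max_so_far = 14
Position 6 (value -7): max_ending_here = 7, max_so_far = 14
Position 7 (value -11): max_ending_here = -4, max_so_far = 14

Maximum subarray: [14]
Maximum sum: 14

The maximum subarray is [14] with sum 14. This subarray runs from index 5 to index 5.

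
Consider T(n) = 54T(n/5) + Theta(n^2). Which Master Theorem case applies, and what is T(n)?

Master Theorem for T(n) = 54T(n/5) + O(n^2):

a = 54, b = 5, c = 2
log_b(a) = log_5(54) = 2.4785

Case 1: c = 2 < log_5(54) = 2.4785
T(n) = O(n^(log_5 54))

For T(n) = 54T(n/5) + O(n^2): log_5(54) = 2.4785. This is Case 1 of the Master Theorem (c < log_b(a), work dominated by leaves), giving O(n^(log_5 54)).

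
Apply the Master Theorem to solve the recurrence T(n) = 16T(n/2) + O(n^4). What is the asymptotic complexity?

Master Theorem for T(n) = 16T(n/2) + O(n^4):

a = 16, b = 2, c = 4
log_b(a) = log_2(16) = 4.0000

Case 2: c = 4 = log_2(16) = 4.0000
T(n) = O(n^4 log n) = O(n^4 log n)

For T(n) = 16T(n/2) + O(n^4): log_2(16) = 4.0000. This is Case 2 of the Master Theorem (c = log_b(a), equal work at all levels), giving O(n^4 log n).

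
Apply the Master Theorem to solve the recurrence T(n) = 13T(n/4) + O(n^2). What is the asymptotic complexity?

Master Theorem for T(n) = 13T(n/4) + O(n^2):

a = 13, b = 4, c = 2
log_b(a) = log_4(13) = 1.8502

Case 3: c = 2 > log_4(13) = 1.8502
T(n) = O(n^2) = O(n^2)

For T(n) = 13T(n/4) + O(n^2): log_4(13) = 1.8502. This is Case 3 of the Master Theorem (c > log_b(a), work dominated by root), giving O(n^2).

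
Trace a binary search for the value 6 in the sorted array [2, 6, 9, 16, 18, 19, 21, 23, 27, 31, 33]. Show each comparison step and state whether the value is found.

Binary search for 6 in [2, 6, 9, 16, 18, 19, 21, 23, 27, 31, 33]:

lo=0, hi=10, mid=5, arr[mid]=19 -> 19 > 6, search left half
lo=0, hi=4, mid=2, arr[mid]=9 -> 9 > 6, search left half
lo=0, hi=1, mid=0, arr[mid]=2 -> 2 < 6, search right half
lo=1, hi=1, mid=1, arr[mid]=6 -> Found target at index 1!

Binary search finds 6 at index 1 after 4 comparisons. The search repeatedly halves the search space by comparing with the middle element.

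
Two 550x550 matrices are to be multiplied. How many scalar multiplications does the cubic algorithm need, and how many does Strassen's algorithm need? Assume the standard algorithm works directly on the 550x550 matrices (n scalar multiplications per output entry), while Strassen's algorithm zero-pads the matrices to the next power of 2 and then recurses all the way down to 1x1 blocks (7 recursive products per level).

Matrix multiplication for 550x550 matrices:

Strassen's algorithm requires power-of-2 dimensions. Pad 550x550 to 1024x1024 (next power of 2).

Standard algorithm: 550^3 = 166375000 multiplications
Strassen's algorithm: 7^(log2(1024)) = 7^10 = 282475249 multiplications
Difference: 166375000 - 282475249 = -116100249 (Strassen uses MORE here due to padding overhead — for small or just-over-power-of-2 n, padding can outweigh the per-level savings)

Standard: 166375000 multiplications (550^3). Strassen: 282475249 multiplications (7^10, after padding to 1024x1024). Strassen reduces 8 recursive multiplications to 7 at each level.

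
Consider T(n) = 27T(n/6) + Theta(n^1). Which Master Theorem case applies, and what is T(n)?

Master Theorem for T(n) = 27T(n/6) + O(n^1):

a = 27, b = 6, c = 1
log_b(a) = log_6(27) = 1.8394

Case 1: c = 1 < log_6(27) = 1.8394
T(n) = O(n^(log_6 27))

For T(n) = 27T(n/6) + O(n^1): log_6(27) = 1.8394. This is Case 1 of the Master Theorem (c < log_b(a), work dominated by leaves), giving O(n^(log_6 27)).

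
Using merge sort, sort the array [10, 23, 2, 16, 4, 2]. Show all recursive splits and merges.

Merge sort trace:

Split: [10, 23, 2, 16, 4, 2] -> [10, 23, 2] and [16, 4, 2]
  Split: [10, 23, 2] -> [10] and [23, 2]
    Split: [23, 2] -> [23] and [2]
    Merge: [23] + [2] -> [2, 23]
  Merge: [10] + [2, 23] -> [2, 10, 23]
  Split: [16, 4, 2] -> [16] and [4, 2]
    Split: [4, 2] -> [4] and [2]
    Merge: [4] + [2] -> [2, 4]
  Merge: [16] + [2, 4] -> [2, 4, 16]
Merge: [2, 10, 23] + [2, 4, 16] -> [2, 2, 4, 10, 16, 23]

Final sorted array: [2, 2, 4, 10, 16, 23]

The merge sort proceeds by recursively splitting the array and merging sorted halves.
After all merges, the sorted array is [2, 2, 4, 10, 16, 23].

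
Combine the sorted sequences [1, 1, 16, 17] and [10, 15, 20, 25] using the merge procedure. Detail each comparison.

Merging process:

Compare 1 vs 10: take 1 from left. Merged: [1]
Compare 1 vs 10: take 1 from left. Merged: [1, 1]
Compare 16 vs 10: take 10 from right. Merged: [1, 1, 10]
Compare 16 vs 15: take 15 from right. Merged: [1, 1, 10, 15]
Compare 16 vs 20: take 16 from left. Merged: [1, 1, 10, 15, 16]
Compare 17 vs 20: take 17 from left. Merged: [1, 1, 10, 15, 16, 17]
Append remaining from right: [20, 25]. Merged: [1, 1, 10, 15, 16, 17, 20, 25]

Final merged array: [1, 1, 10, 15, 16, 17, 20, 25]
Total comparisons: 6

The merged array is [1, 1, 10, 15, 16, 17, 20, 25], requiring 6 comparisons. The merge step runs in O(n) time where n is the total number of elements.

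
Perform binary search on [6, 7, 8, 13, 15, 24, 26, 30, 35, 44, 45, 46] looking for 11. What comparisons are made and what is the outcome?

Binary search for 11 in [6, 7, 8, 13, 15, 24, 26, 30, 35, 44, 45, 46]:

lo=0, hi=11, mid=5, arr[mid]=24 -> 24 > 11, search left half
lo=0, hi=4, mid=2, arr[mid]=8 -> 8 < 11, search right half
lo=3, hi=4, mid=3, arr[mid]=13 -> 13 > 11, search left half
lo=3 > hi=2, target 11 not found

Binary search determines that 11 is not in the array after 3 comparisons. The search space was exhausted without finding the target.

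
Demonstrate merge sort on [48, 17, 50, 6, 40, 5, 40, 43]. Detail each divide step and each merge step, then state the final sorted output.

Merge sort trace:

Split: [48, 17, 50, 6, 40, 5, 40, 43] -> [48, 17, 50, 6] and [40, 5, 40, 43]
  Split: [48, 17, 50, 6] -> [48, 17] and [50, 6]
    Split: [48, 17] -> [48] and [17]
    Merge: [48] + [17] -> [17, 48]
    Split: [50, 6] -> [50] and [6]
    Merge: [50] + [6] -> [6, 50]
  Merge: [17, 48] + [6, 50] -> [6, 17, 48, 50]
  Split: [40, 5, 40, 43] -> [40, 5] and [40, 43]
    Split: [40, 5] -> [40] and [5]
    Merge: [40] + [5] -> [5, 40]
    Split: [40, 43] -> [40] and [43]
    Merge: [40] + [43] -> [40, 43]
  Merge: [5, 40] + [40, 43] -> [5, 40, 40, 43]
Merge: [6, 17, 48, 50] + [5, 40, 40, 43] -> [5, 6, 17, 40, 40, 43, 48, 50]

Final sorted array: [5, 6, 17, 40, 40, 43, 48, 50]

The merge sort proceeds by recursively splitting the array and merging sorted halves.
After all merges, the sorted array is [5, 6, 17, 40, 40, 43, 48, 50].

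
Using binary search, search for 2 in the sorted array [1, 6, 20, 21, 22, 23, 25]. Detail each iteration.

Binary search for 2 in [1, 6, 20, 21, 22, 23, 25]:

lo=0, hi=6, mid=3, arr[mid]=21 -> 21 > 2, search left half
lo=0, hi=2, mid=1, arr[mid]=6 -> 6 > 2, search left half
lo=0, hi=0, mid=0, arr[mid]=1 -> 1 < 2, search right half
lo=1 > hi=0, target 2 not found

Binary search determines that 2 is not in the array after 3 comparisons. The search space was exhausted without finding the target.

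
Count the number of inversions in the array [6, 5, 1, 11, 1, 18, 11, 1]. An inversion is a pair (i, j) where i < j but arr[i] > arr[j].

Finding inversions in [6, 5, 1, 11, 1, 18, 11, 1]:

(0, 1): arr[0]=6 > arr[1]=5
(0, 2): arr[0]=6 > arr[2]=1
(0, 4): arr[0]=6 > arr[4]=1
(0, 7): arr[0]=6 > arr[7]=1
(1, 2): arr[1]=5 > arr[2]=1
(1, 4): arr[1]=5 > arr[4]=1
(1, 7): arr[1]=5 > arr[7]=1
(3, 4): arr[3]=11 > arr[4]=1
(3, 7): arr[3]=11 > arr[7]=1
(5, 6): arr[5]=18 > arr[6]=11
(5, 7): arr[5]=18 > arr[7]=1
(6, 7): arr[6]=11 > arr[7]=1

Total inversions: 12

The array has 12 inversion(s): (0,1), (0,2), (0,4), (0,7), (1,2), (1,4), (1,7), (3,4), (3,7), (5,6), (5,7), (6,7). Each pair (i,j) satisfies i < j and arr[i] > arr[j].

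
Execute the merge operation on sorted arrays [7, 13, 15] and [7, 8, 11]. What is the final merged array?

Merging process:

Compare 7 vs 7: take 7 from left. Merged: [7]
Compare 13 vs 7: take 7 from right. Merged: [7, 7]
Compare 13 vs 8: take 8 from right. Merged: [7, 7, 8]
Compare 13 vs 11: take 11 from right. Merged: [7, 7, 8, 11]
Append remaining from left: [13, 15]. Merged: [7, 7, 8, 11, 13, 15]

Final merged array: [7, 7, 8, 11, 13, 15]
Total comparisons: 4

The merged array is [7, 7, 8, 11, 13, 15], requiring 4 comparisons. The merge step runs in O(n) time where n is the total number of elements.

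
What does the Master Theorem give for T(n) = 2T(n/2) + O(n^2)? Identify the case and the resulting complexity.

Master Theorem for T(n) = 2T(n/2) + O(n^2):

a = 2, b = 2, c = 2
log_b(a) = log_2(2) = 1.0000

Case 3: c = 2 > log_2(2) = 1.0000
T(n) = O(n^2) = O(n^2)

For T(n) = 2T(n/2) + O(n^2): log_2(2) = 1.0000. This is Case 3 of the Master Theorem (c > log_b(a), work dominated by root), giving O(n^2).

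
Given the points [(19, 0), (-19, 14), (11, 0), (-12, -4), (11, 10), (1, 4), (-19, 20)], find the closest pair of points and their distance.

Computing all pairwise distances among 7 points:

d((19, 0), (-19, 14)) = 40.4969
d((19, 0), (11, 0)) = 8.0
d((19, 0), (-12, -4)) = 31.257
d((19, 0), (11, 10)) = 12.8062
d((19, 0), (1, 4)) = 18.4391
d((19, 0), (-19, 20)) = 42.9418
d((-19, 14), (11, 0)) = 33.1059
d((-19, 14), (-12, -4)) = 19.3132
d((-19, 14), (11, 10)) = 30.2655
d((-19, 14), (1, 4)) = 22.3607
d((-19, 14), (-19, 20)) = 6.0 <-- minimum
d((11, 0), (-12, -4)) = 23.3452
d((11, 0), (11, 10)) = 10.0
d((11, 0), (1, 4)) = 10.7703
d((11, 0), (-19, 20)) = 36.0555
d((-12, -4), (11, 10)) = 26.9258
d((-12, -4), (1, 4)) = 15.2643
d((-12, -4), (-19, 20)) = 25.0
d((11, 10), (1, 4)) = 11.6619
d((11, 10), (-19, 20)) = 31.6228
d((1, 4), (-19, 20)) = 25.6125

Closest pair: (-19, 14) and (-19, 20) with distance 6.0

The closest pair is (-19, 14) and (-19, 20) with Euclidean distance 6.0. For 7 points, brute-force pairwise comparison is shown above. For large n, the divide-and-conquer algorithm (sort by x, recurse on halves, check the dividing strip) achieves O(n log n).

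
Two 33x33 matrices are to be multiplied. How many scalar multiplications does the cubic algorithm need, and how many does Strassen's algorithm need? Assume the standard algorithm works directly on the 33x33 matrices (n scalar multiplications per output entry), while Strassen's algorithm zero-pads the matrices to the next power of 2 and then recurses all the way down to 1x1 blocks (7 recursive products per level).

Matrix multiplication for 33x33 matrices:

Strassen's algorithm requires power-of-2 dimensions. Pad 33x33 to 64x64 (next power of 2).

Standard algorithm: 33^3 = 35937 multiplications
Strassen's algorithm: 7^(log2(64)) = 7^6 = 117649 multiplications
Difference: 35937 - 117649 = -81712 (Strassen uses MORE here due to padding overhead — for small or just-over-power-of-2 n, padding can outweigh the per-level savings)

Standard: 35937 multiplications (33^3). Strassen: 117649 multiplications (7^6, after padding to 64x64). Strassen reduces 8 recursive multiplications to 7 at each level.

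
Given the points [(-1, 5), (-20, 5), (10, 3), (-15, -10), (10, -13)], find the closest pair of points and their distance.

Computing all pairwise distances among 5 points:

d((-1, 5), (-20, 5)) = 19.0
d((-1, 5), (10, 3)) = 11.1803 <-- minimum
d((-1, 5), (-15, -10)) = 20.5183
d((-1, 5), (10, -13)) = 21.095
d((-20, 5), (10, 3)) = 30.0666
d((-20, 5), (-15, -10)) = 15.8114
d((-20, 5), (10, -13)) = 34.9857
d((10, 3), (-15, -10)) = 28.178
d((10, 3), (10, -13)) = 16.0
d((-15, -10), (10, -13)) = 25.1794

Closest pair: (-1, 5) and (10, 3) with distance 11.1803

The closest pair is (-1, 5) and (10, 3) with Euclidean distance 11.1803. For 5 points, brute-force pairwise comparison is shown above. For large n, the divide-and-conquer algorithm (sort by x, recurse on halves, check the dividing strip) achieves O(n log n).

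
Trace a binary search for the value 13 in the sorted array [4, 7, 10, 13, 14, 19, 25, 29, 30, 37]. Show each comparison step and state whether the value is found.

Binary search for 13 in [4, 7, 10, 13, 14, 19, 25, 29, 30, 37]:

lo=0, hi=9, mid=4, arr[mid]=14 -> 14 > 13, search left half
lo=0, hi=3, mid=1, arr[mid]=7 -> 7 < 13, search right half
lo=2, hi=3, mid=2, arr[mid]=10 -> 10 < 13, search right half
lo=3, hi=3, mid=3, arr[mid]=13 -> Found target at index 3!

Binary search finds 13 at index 3 after 4 comparisons. The search repeatedly halves the search space by comparing with the middle element.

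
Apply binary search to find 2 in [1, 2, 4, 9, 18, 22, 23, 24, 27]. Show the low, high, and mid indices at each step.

Binary search for 2 in [1, 2, 4, 9, 18, 22, 23, 24, 27]:

lo=0, hi=8, mid=4, arr[mid]=18 -> 18 > 2, search left half
lo=0, hi=3, mid=1, arr[mid]=2 -> Found target at index 1!

Binary search finds 2 at index 1 after 2 comparisons. The search repeatedly halves the search space by comparing with the middle element.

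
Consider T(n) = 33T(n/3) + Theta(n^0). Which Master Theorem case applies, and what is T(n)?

Master Theorem for T(n) = 33T(n/3) + O(n^0):

a = 33, b = 3, c = 0
log_b(a) = log_3(33) = 3.1827

Case 1: c = 0 < log_3(33) = 3.1827
T(n) = O(n^(log_3 33))

For T(n) = 33T(n/3) + O(n^0): log_3(33) = 3.1827. This is Case 1 of the Master Theorem (c < log_b(a), work dominated by leaves), giving O(n^(log_3 33)).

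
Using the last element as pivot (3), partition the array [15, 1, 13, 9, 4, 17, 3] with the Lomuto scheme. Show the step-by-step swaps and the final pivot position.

Lomuto partition with pivot = 3:

Initial array: [15, 1, 13, 9, 4, 17, 3]

arr[0]=15 > 3: no swap
arr[1]=1 <= 3: swap with position 0, array becomes [1, 15, 13, 9, 4, 17, 3]
arr[2]=13 > 3: no swap
arr[3]=9 > 3: no swap
arr[4]=4 > 3: no swap
arr[5]=17 > 3: no swap

Place pivot at position 1: [1, 3, 13, 9, 4, 17, 15]
Pivot position: 1

After partitioning with pivot 3, the array becomes [1, 3, 13, 9, 4, 17, 15]. The pivot is placed at index 1. All elements to the left of the pivot are <= 3, and all elements to the right are > 3.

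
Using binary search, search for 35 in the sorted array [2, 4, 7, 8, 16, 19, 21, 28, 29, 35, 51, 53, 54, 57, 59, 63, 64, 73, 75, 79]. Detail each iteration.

Binary search for 35 in [2, 4, 7, 8, 16, 19, 21, 28, 29, 35, 51, 53, 54, 57, 59, 63, 64, 73, 75, 79]:

lo=0, hi=19, mid=9, arr[mid]=35 -> Found target at index 9!

Binary search finds 35 at index 9 after 1 comparisons. The search repeatedly halves the search space by comparing with the middle element.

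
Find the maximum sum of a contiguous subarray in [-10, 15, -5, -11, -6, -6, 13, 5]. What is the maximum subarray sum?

Using Kadane's algorithm on [-10, 15, -5, -11, -6, -6, 13, 5]:

Scanning through the array:
Position 1 (value 15): max_ending_here = 15, max_so_far = 15
Position 2 (value -5): max_ending_here = 10, max_so_far = 15
Position 3 (value -11): max_ending_here = -1, max_so_far = 15
Position 4 (value -6): max_ending_here = -6, max_so_far = 15
Position 5 (value -6): max_ending_here = -6, max_so_far = 15
Position 6 (value 13): max_ending_here = 13, max_so_far = 15
Position 7 (value 5): max_ending_here = 18, max_so_far = 18

Maximum subarray: [13, 5]
Maximum sum: 18

The maximum subarray is [13, 5] with sum 18. This subarray runs from index 6 to index 7.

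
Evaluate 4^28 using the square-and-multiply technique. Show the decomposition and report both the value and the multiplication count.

Computing 4^28 by squaring (build up from 4^1; each line after the first costs one multiplication):

4^1 = 4
4^2 = (4^1)^2 = 4^2 = 16
4^3 = 4 * 4^2 = 4 * 16 = 64
4^6 = (4^3)^2 = 64^2 = 4096
4^7 = 4 * 4^6 = 4 * 4096 = 16384
4^14 = (4^7)^2 = 16384^2 = 268435456
4^28 = (4^14)^2 = 268435456^2 = 72057594037927936

Result: 72057594037927936
Multiplications needed: 6 (6 lines after 4^1)

4^28 = 72057594037927936. Using exponentiation by squaring, this requires 6 multiplications. The key idea: if the exponent is even, square the half-power; if odd, multiply by the base once.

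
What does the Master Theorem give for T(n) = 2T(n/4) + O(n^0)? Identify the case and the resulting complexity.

Master Theorem for T(n) = 2T(n/4) + O(n^0):

a = 2, b = 4, c = 0
log_b(a) = log_4(2) = 0.5000

Case 1: c = 0 < log_4(2) = 0.5000
T(n) = O(n^(log_4 2)) = O(sqrt(n))

For T(n) = 2T(n/4) + O(n^0): log_4(2) = 0.5000. This is Case 1 of the Master Theorem (c < log_b(a), work dominated by leaves), giving O(sqrt(n)).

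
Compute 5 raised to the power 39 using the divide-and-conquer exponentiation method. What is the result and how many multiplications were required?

Computing 5^39 by squaring (build up from 5^1; each line after the first costs one multiplication):

5^1 = 5
5^2 = (5^1)^2 = 5^2 = 25
5^4 = (5^2)^2 = 25^2 = 625
5^8 = (5^4)^2 = 625^2 = 390625
5^9 = 5 * 5^8 = 5 * 390625 = 1953125
5^18 = (5^9)^2 = 1953125^2 = 3814697265625
5^19 = 5 * 5^18 = 5 * 3814697265625 = 19073486328125
5^38 = (5^19)^2 = 19073486328125^2 = 363797880709171295166015625
5^39 = 5 * 5^38 = 5 * 363797880709171295166015625 = 1818989403545856475830078125

Result: 1818989403545856475830078125
Multiplications needed: 8 (8 lines after 5^1)

5^39 = 1818989403545856475830078125. Using exponentiation by squaring, this requires 8 multiplications. The key idea: if the exponent is even, square the half-power; if odd, multiply by the base once.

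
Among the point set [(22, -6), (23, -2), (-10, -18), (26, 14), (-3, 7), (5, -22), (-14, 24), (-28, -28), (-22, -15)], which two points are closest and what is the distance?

Computing all pairwise distances among 9 points:

d((22, -6), (23, -2)) = 4.1231 <-- minimum
d((22, -6), (-10, -18)) = 34.176
d((22, -6), (26, 14)) = 20.3961
d((22, -6), (-3, 7)) = 28.178
d((22, -6), (5, -22)) = 23.3452
d((22, -6), (-14, 24)) = 46.8615
d((22, -6), (-28, -28)) = 54.626
d((22, -6), (-22, -15)) = 44.911
d((23, -2), (-10, -18)) = 36.6742
d((23, -2), (26, 14)) = 16.2788
d((23, -2), (-3, 7)) = 27.5136
d((23, -2), (5, -22)) = 26.9072
d((23, -2), (-14, 24)) = 45.2217
d((23, -2), (-28, -28)) = 57.2451
d((23, -2), (-22, -15)) = 46.8402
d((-10, -18), (26, 14)) = 48.1664
d((-10, -18), (-3, 7)) = 25.9615
d((-10, -18), (5, -22)) = 15.5242
d((-10, -18), (-14, 24)) = 42.19
d((-10, -18), (-28, -28)) = 20.5913
d((-10, -18), (-22, -15)) = 12.3693
d((26, 14), (-3, 7)) = 29.8329
d((26, 14), (5, -22)) = 41.6773
d((26, 14), (-14, 24)) = 41.2311
d((26, 14), (-28, -28)) = 68.4105
d((26, 14), (-22, -15)) = 56.0803
d((-3, 7), (5, -22)) = 30.0832
d((-3, 7), (-14, 24)) = 20.2485
d((-3, 7), (-28, -28)) = 43.0116
d((-3, 7), (-22, -15)) = 29.0689
d((5, -22), (-14, 24)) = 49.7695
d((5, -22), (-28, -28)) = 33.541
d((5, -22), (-22, -15)) = 27.8927
d((-14, 24), (-28, -28)) = 53.8516
d((-14, 24), (-22, -15)) = 39.8121
d((-28, -28), (-22, -15)) = 14.3178

Closest pair: (22, -6) and (23, -2) with distance 4.1231

The closest pair is (22, -6) and (23, -2) with Euclidean distance 4.1231. For 9 points, brute-force pairwise comparison is shown above. For large n, the divide-and-conquer algorithm (sort by x, recurse on halves, check the dividing strip) achieves O(n log n).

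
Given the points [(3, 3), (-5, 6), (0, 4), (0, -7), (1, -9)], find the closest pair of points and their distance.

Computing all pairwise distances among 5 points:

d((3, 3), (-5, 6)) = 8.544
d((3, 3), (0, 4)) = 3.1623
d((3, 3), (0, -7)) = 10.4403
d((3, 3), (1, -9)) = 12.1655
d((-5, 6), (0, 4)) = 5.3852
d((-5, 6), (0, -7)) = 13.9284
d((-5, 6), (1, -9)) = 16.1555
d((0, 4), (0, -7)) = 11.0
d((0, 4), (1, -9)) = 13.0384
d((0, -7), (1, -9)) = 2.2361 <-- minimum

Closest pair: (0, -7) and (1, -9) with distance 2.2361

The closest pair is (0, -7) and (1, -9) with Euclidean distance 2.2361. For 5 points, brute-force pairwise comparison is shown above. For large n, the divide-and-conquer algorithm (sort by x, recurse on halves, check the dividing strip) achieves O(n log n).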